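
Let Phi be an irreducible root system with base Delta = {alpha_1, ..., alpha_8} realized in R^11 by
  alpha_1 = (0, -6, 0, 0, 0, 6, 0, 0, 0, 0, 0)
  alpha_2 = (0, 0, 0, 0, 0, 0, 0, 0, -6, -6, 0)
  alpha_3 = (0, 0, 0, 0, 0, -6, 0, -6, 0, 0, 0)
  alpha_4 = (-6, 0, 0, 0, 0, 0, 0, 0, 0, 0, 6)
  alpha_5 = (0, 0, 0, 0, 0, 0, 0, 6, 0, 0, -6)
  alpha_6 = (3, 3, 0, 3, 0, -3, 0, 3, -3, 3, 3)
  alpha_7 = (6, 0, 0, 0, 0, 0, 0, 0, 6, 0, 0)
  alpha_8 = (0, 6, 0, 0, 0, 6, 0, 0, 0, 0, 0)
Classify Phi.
Compute the Cartan integers a_ij = 2(alpha_i, alpha_j)/(alpha_j, alpha_j); the resulting 8x8 Cartan matrix is
[[2, 0, -1, 0, 0, -1, 0, 0], [0, 2, 0, 0, 0, 0, -1, 0], [-1, 0, 2, 0, -1, 0, 0, -1], [0, 0, 0, 2, -1, 0, -1, 0], [0, 0, -1, -1, 2, 0, 0, 0], [-1, 0, 0, 0, 0, 2, 0, 0], [0, -1, 0, -1, 0, 0, 2, 0], [0, 0, -1, 0, 0, 0, 0, 2]].
All simple roots have the same length, so the diagram is simply laced. The associated Dynkin diagram is a chain of 7 nodes with one extra node attached to the third node from one end (E_8), so the type is E_8.

type E_8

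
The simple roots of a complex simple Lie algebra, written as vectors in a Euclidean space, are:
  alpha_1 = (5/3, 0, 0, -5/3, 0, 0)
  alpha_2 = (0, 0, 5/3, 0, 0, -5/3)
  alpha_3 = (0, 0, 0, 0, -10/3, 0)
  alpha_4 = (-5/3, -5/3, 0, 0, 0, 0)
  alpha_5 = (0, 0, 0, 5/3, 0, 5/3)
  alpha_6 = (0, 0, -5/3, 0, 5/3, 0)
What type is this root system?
type C_6

Compute the Cartan integers a_ij = 2(alpha_i, alpha_j)/(alpha_j, alpha_j); the resulting 6x6 Cartan matrix is
[[2, 0, 0, -1, -1, 0], [0, 2, 0, 0, -1, -1], [0, 0, 2, 0, 0, -2], [-1, 0, 0, 2, 0, 0], [-1, -1, 0, 0, 2, 0], [0, -1, -1, 0, 0, 2]].
The roots have two lengths (squared-length ratio 2:1); the short ones are alpha_{1,2,4,5,6}. The associated Dynkin diagram is a chain of 6 nodes with a double edge at one end; the terminal node there is the unique long simple root (C_6), so the type is C_6 (the algebra sp(12)).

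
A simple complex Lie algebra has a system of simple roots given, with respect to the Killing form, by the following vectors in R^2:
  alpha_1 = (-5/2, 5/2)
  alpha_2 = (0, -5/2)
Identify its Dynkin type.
B_2 (so(5))

Compute the Cartan integers a_ij = 2(alpha_i, alpha_j)/(alpha_j, alpha_j); the resulting 2x2 Cartan matrix is
[[2, -2], [-1, 2]].
The roots have two lengths (squared-length ratio 2:1); the short ones are alpha_{2}. The associated Dynkin diagram is a chain of 2 nodes with a double edge at one end; the terminal node there is the unique short simple root (B_2), so the type is B_2 (the algebra so(5)).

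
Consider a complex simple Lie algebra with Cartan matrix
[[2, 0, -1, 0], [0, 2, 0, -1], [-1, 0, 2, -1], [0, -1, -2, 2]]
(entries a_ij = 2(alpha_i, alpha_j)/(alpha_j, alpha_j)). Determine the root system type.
F4

The matrix has rank 4 with 2's on the diagonal. Reading the off-diagonal entries as Dynkin edges (a single edge where a_ij = a_ji = -1; a double or triple edge where a_ij * a_ji = 2 or 3), the diagram is a chain of 4 nodes with a double edge between the middle two (F_4). One simple-root ordering that puts it in standard form is (alpha_2, alpha_4, alpha_3, alpha_1). So the algebra is type F_4.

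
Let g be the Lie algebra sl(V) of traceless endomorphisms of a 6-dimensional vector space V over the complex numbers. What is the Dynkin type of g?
type A_5

This is sl(6), which has dimension 6^2 - 1 = 35 and rank 6 - 1 = 5 (a Cartan subalgebra is the diagonal traceless matrices). In the classification of classical Lie algebras, the special linear algebra sl(n+1) has type A_n; here n = 5, so the Dynkin diagram is a chain of 5 nodes with single edges (A_5). Hence the type is A_5.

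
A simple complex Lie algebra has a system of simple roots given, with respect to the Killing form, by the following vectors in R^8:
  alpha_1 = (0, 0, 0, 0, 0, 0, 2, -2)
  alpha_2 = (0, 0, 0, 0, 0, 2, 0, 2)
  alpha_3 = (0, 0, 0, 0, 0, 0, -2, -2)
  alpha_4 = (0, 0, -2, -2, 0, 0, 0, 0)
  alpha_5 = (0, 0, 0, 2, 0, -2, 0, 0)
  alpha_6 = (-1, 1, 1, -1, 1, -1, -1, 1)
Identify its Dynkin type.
type E_6

Compute the Cartan integers a_ij = 2(alpha_i, alpha_j)/(alpha_j, alpha_j); the resulting 6x6 Cartan matrix is
[[2, -1, 0, 0, 0, -1], [-1, 2, -1, 0, -1, 0], [0, -1, 2, 0, 0, 0], [0, 0, 0, 2, -1, 0], [0, -1, 0, -1, 2, 0], [-1, 0, 0, 0, 0, 2]].
All simple roots have the same length, so the diagram is simply laced. The associated Dynkin diagram is a chain of 5 nodes with one extra node attached to the third node from one end (E_6), so the type is E_6.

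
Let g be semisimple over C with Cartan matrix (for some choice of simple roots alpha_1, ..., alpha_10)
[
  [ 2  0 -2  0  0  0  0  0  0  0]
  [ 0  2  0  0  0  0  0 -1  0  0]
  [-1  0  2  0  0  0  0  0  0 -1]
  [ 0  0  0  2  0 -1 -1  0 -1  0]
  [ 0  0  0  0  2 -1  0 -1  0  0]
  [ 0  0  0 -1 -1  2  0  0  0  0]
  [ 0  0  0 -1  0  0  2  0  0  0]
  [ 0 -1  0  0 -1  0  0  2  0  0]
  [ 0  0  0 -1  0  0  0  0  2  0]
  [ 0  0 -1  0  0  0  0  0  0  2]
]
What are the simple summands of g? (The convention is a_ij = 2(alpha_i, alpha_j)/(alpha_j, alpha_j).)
The diagram associated to this matrix has two connected components: the simple roots {alpha_1, alpha_3, alpha_10} form a chain of 3 nodes with a double edge at one end; the terminal node there is the unique long simple root (C_3), and {alpha_2, alpha_4, alpha_5, alpha_6, alpha_7, alpha_8, alpha_9} form a chain of 5 nodes with a fork of two nodes at one end (D_7). A semisimple Lie algebra decomposes uniquely as the direct sum of simple ideals, one per connected component of its Dynkin diagram, so g ≅ C_3 ⊕ D_7 (dimension 21 + 91 = 112).

C_3 (sp(6)) ⊕ D_7 (so(14))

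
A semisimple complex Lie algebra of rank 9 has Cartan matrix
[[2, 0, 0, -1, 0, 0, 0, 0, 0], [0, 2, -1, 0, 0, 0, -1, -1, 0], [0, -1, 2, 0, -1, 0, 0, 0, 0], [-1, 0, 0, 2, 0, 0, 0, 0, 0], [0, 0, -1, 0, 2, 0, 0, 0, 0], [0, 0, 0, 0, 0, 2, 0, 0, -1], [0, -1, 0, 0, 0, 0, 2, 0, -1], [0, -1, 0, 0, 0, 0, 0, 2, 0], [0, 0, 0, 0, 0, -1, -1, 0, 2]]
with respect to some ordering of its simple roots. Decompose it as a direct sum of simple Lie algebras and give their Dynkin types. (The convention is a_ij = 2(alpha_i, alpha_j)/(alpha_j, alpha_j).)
type A_2 + type E_7

The diagram associated to this matrix has two connected components: the simple roots {alpha_1, alpha_4} form a chain of 2 nodes with single edges (A_2), and {alpha_2, alpha_3, alpha_5, alpha_6, alpha_7, alpha_8, alpha_9} form a chain of 6 nodes with one extra node attached to the third node from one end (E_7). A semisimple Lie algebra decomposes uniquely as the direct sum of simple ideals, one per connected component of its Dynkin diagram, so g ≅ A_2 ⊕ E_7 (dimension 8 + 133 = 141).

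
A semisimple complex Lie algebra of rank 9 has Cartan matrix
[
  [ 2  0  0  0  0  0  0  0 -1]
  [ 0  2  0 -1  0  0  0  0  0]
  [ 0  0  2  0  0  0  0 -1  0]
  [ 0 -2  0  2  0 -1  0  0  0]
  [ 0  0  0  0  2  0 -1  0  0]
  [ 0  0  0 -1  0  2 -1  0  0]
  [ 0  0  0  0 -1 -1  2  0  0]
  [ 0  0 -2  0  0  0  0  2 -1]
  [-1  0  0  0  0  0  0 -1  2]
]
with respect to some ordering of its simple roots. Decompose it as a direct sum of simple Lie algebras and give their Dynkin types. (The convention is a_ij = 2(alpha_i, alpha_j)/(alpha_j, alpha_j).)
The diagram associated to this matrix has two connected components: the simple roots {alpha_1, alpha_3, alpha_8, alpha_9} form a chain of 4 nodes with a double edge at one end; the terminal node there is the unique short simple root (B_4), and {alpha_2, alpha_4, alpha_5, alpha_6, alpha_7} form a chain of 5 nodes with a double edge at one end; the terminal node there is the unique short simple root (B_5). A semisimple Lie algebra decomposes uniquely as the direct sum of simple ideals, one per connected component of its Dynkin diagram, so g ≅ B_4 ⊕ B_5 (dimension 36 + 55 = 91).

B4 + B5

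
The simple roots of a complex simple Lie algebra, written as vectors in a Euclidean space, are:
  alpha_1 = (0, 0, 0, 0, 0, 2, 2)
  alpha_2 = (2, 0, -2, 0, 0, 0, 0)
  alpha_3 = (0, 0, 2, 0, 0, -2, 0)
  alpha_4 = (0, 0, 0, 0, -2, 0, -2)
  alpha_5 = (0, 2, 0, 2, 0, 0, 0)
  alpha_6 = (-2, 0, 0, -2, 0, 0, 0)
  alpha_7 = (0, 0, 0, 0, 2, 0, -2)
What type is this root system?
Compute the Cartan integers a_ij = 2(alpha_i, alpha_j)/(alpha_j, alpha_j); the resulting 7x7 Cartan matrix is
[[2, 0, -1, -1, 0, 0, -1], [0, 2, -1, 0, 0, -1, 0], [-1, -1, 2, 0, 0, 0, 0], [-1, 0, 0, 2, 0, 0, 0], [0, 0, 0, 0, 2, -1, 0], [0, -1, 0, 0, -1, 2, 0], [-1, 0, 0, 0, 0, 0, 2]].
All simple roots have the same length, so the diagram is simply laced. The associated Dynkin diagram is a chain of 5 nodes with a fork of two nodes at one end (D_7), so the type is D_7 (the algebra so(14)).

D_7 (so(14))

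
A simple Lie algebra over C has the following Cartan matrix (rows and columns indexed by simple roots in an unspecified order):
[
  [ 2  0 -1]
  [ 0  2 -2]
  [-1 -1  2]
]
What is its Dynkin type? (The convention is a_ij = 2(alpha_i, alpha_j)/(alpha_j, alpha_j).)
C3

The matrix has rank 3 with 2's on the diagonal. Reading the off-diagonal entries as Dynkin edges (a single edge where a_ij = a_ji = -1; a double or triple edge where a_ij * a_ji = 2 or 3), the diagram is a chain of 3 nodes with a double edge at one end; the terminal node there is the unique long simple root (C_3). One simple-root ordering that puts it in standard form is (alpha_1, alpha_3, alpha_2). So the algebra is type C_3, i.e. sp(6).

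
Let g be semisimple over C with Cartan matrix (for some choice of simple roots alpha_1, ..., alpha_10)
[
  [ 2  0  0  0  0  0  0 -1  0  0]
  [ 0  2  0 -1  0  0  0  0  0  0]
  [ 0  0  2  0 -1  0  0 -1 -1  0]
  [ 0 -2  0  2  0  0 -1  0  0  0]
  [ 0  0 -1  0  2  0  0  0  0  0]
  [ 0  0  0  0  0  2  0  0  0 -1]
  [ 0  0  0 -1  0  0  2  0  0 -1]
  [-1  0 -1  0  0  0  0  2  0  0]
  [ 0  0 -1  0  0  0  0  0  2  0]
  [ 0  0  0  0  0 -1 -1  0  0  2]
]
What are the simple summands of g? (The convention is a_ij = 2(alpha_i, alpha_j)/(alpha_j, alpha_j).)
The diagram associated to this matrix has two connected components: the simple roots {alpha_2, alpha_4, alpha_6, alpha_7, alpha_10} form a chain of 5 nodes with a double edge at one end; the terminal node there is the unique short simple root (B_5), and {alpha_1, alpha_3, alpha_5, alpha_8, alpha_9} form a chain of 3 nodes with a fork of two nodes at one end (D_5). A semisimple Lie algebra decomposes uniquely as the direct sum of simple ideals, one per connected component of its Dynkin diagram, so g ≅ B_5 ⊕ D_5 (dimension 55 + 45 = 100).

B_5 (so(11)) ⊕ D_5 (so(10))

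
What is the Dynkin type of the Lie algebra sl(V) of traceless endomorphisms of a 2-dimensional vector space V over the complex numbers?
A_1 (sl(2))

This is sl(2), which has dimension 2^2 - 1 = 3 and rank 2 - 1 = 1 (a Cartan subalgebra is the diagonal traceless matrices). In the classification of classical Lie algebras, the special linear algebra sl(n+1) has type A_n; here n = 1, so the Dynkin diagram is a chain of 1 nodes with single edges (A_1). Hence the type is A_1.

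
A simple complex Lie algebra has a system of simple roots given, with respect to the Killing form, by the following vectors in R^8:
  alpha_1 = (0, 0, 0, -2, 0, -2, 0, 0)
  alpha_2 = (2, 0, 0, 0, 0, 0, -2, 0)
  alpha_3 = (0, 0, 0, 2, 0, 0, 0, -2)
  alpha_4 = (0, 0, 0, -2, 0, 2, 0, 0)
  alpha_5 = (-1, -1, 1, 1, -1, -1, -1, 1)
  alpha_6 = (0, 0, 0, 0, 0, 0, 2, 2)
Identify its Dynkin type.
E_6

Compute the Cartan integers a_ij = 2(alpha_i, alpha_j)/(alpha_j, alpha_j); the resulting 6x6 Cartan matrix is
[[2, 0, -1, 0, 0, 0], [0, 2, 0, 0, 0, -1], [-1, 0, 2, -1, 0, -1], [0, 0, -1, 2, -1, 0], [0, 0, 0, -1, 2, 0], [0, -1, -1, 0, 0, 2]].
All simple roots have the same length, so the diagram is simply laced. The associated Dynkin diagram is a chain of 5 nodes with one extra node attached to the third node from one end (E_6), so the type is E_6.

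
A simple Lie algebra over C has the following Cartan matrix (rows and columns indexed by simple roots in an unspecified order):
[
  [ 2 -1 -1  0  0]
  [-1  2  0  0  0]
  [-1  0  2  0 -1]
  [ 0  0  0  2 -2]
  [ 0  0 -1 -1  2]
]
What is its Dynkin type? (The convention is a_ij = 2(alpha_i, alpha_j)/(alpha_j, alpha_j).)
C_5

The matrix has rank 5 with 2's on the diagonal. Reading the off-diagonal entries as Dynkin edges (a single edge where a_ij = a_ji = -1; a double or triple edge where a_ij * a_ji = 2 or 3), the diagram is a chain of 5 nodes with a double edge at one end; the terminal node there is the unique long simple root (C_5). One simple-root ordering that puts it in standard form is (alpha_2, alpha_1, alpha_3, alpha_5, alpha_4). So the algebra is type C_5, i.e. sp(10).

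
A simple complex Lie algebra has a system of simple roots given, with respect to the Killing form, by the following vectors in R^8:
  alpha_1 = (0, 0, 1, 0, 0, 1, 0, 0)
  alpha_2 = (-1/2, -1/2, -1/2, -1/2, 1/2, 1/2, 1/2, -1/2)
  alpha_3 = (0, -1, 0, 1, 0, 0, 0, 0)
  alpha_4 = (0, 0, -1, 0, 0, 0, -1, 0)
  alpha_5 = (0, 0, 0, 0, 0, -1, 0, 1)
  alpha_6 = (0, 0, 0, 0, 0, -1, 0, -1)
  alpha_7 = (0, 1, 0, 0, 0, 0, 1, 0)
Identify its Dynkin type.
Compute the Cartan integers a_ij = 2(alpha_i, alpha_j)/(alpha_j, alpha_j); the resulting 7x7 Cartan matrix is
[[2, 0, 0, -1, -1, -1, 0], [0, 2, 0, 0, -1, 0, 0], [0, 0, 2, 0, 0, 0, -1], [-1, 0, 0, 2, 0, 0, -1], [-1, -1, 0, 0, 2, 0, 0], [-1, 0, 0, 0, 0, 2, 0], [0, 0, -1, -1, 0, 0, 2]].
All simple roots have the same length, so the diagram is simply laced. The associated Dynkin diagram is a chain of 6 nodes with one extra node attached to the third node from one end (E_7), so the type is E_7.

E_7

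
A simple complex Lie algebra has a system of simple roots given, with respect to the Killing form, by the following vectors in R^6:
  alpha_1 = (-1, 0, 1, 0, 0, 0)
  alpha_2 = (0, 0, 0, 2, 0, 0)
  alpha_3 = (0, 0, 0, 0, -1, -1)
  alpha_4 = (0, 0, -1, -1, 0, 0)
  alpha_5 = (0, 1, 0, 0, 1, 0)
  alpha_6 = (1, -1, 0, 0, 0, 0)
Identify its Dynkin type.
Compute the Cartan integers a_ij = 2(alpha_i, alpha_j)/(alpha_j, alpha_j); the resulting 6x6 Cartan matrix is
[[2, 0, 0, -1, 0, -1], [0, 2, 0, -2, 0, 0], [0, 0, 2, 0, -1, 0], [-1, -1, 0, 2, 0, 0], [0, 0, -1, 0, 2, -1], [-1, 0, 0, 0, -1, 2]].
The roots have two lengths (squared-length ratio 2:1); the short ones are alpha_{1,3,4,5,6}. The associated Dynkin diagram is a chain of 6 nodes with a double edge at one end; the terminal node there is the unique long simple root (C_6), so the type is C_6 (the algebra sp(12)).

C6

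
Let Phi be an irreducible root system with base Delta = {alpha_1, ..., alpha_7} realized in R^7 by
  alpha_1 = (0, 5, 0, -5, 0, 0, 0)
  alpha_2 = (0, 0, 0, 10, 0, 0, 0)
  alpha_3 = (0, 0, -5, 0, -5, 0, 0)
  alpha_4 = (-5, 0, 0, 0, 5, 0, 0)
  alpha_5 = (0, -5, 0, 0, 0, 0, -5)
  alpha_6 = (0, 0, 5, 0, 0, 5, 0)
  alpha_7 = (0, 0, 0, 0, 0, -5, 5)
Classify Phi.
C_7 (sp(14))

Compute the Cartan integers a_ij = 2(alpha_i, alpha_j)/(alpha_j, alpha_j); the resulting 7x7 Cartan matrix is
[[2, -1, 0, 0, -1, 0, 0], [-2, 2, 0, 0, 0, 0, 0], [0, 0, 2, -1, 0, -1, 0], [0, 0, -1, 2, 0, 0, 0], [-1, 0, 0, 0, 2, 0, -1], [0, 0, -1, 0, 0, 2, -1], [0, 0, 0, 0, -1, -1, 2]].
The roots have two lengths (squared-length ratio 2:1); the short ones are alpha_{1,3,4,5,6,7}. The associated Dynkin diagram is a chain of 7 nodes with a double edge at one end; the terminal node there is the unique long simple root (C_7), so the type is C_7 (the algebra sp(14)).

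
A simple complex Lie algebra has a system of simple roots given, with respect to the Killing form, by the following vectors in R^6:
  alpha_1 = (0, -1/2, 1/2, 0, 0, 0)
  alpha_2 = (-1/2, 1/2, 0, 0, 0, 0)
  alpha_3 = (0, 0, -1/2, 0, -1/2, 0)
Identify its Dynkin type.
A3

Compute the Cartan integers a_ij = 2(alpha_i, alpha_j)/(alpha_j, alpha_j); the resulting 3x3 Cartan matrix is
[[2, -1, -1], [-1, 2, 0], [-1, 0, 2]].
All simple roots have the same length, so the diagram is simply laced. The associated Dynkin diagram is a chain of 3 nodes with single edges (A_3), so the type is A_3 (the algebra sl(4)).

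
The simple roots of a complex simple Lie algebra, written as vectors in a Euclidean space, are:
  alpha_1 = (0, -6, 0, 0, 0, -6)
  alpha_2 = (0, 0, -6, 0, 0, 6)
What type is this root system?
Compute the Cartan integers a_ij = 2(alpha_i, alpha_j)/(alpha_j, alpha_j); the resulting 2x2 Cartan matrix is
[[2, -1], [-1, 2]].
All simple roots have the same length, so the diagram is simply laced. The associated Dynkin diagram is a chain of 2 nodes with single edges (A_2), so the type is A_2 (the algebra sl(3)).

A_2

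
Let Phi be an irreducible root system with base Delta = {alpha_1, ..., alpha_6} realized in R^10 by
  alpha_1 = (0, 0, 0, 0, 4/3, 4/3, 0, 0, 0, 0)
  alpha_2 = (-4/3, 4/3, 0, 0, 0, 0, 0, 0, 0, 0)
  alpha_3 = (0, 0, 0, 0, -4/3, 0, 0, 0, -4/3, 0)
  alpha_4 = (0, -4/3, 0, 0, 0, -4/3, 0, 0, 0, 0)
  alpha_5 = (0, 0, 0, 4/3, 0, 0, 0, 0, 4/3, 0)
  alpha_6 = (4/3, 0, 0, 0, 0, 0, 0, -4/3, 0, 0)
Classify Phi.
Compute the Cartan integers a_ij = 2(alpha_i, alpha_j)/(alpha_j, alpha_j); the resulting 6x6 Cartan matrix is
[[2, 0, -1, -1, 0, 0], [0, 2, 0, -1, 0, -1], [-1, 0, 2, 0, -1, 0], [-1, -1, 0, 2, 0, 0], [0, 0, -1, 0, 2, 0], [0, -1, 0, 0, 0, 2]].
All simple roots have the same length, so the diagram is simply laced. The associated Dynkin diagram is a chain of 6 nodes with single edges (A_6), so the type is A_6 (the algebra sl(7)).

type A_6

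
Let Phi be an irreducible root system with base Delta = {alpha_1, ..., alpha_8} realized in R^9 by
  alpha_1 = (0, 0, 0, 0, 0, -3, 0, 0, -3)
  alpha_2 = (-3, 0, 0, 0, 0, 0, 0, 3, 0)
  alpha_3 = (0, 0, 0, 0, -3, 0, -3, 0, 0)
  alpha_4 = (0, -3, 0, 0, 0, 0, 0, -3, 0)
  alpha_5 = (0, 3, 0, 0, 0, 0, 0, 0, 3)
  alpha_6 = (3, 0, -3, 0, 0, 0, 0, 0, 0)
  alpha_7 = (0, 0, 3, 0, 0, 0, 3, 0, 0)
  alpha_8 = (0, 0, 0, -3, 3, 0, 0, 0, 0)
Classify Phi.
Compute the Cartan integers a_ij = 2(alpha_i, alpha_j)/(alpha_j, alpha_j); the resulting 8x8 Cartan matrix is
[[2, 0, 0, 0, -1, 0, 0, 0], [0, 2, 0, -1, 0, -1, 0, 0], [0, 0, 2, 0, 0, 0, -1, -1], [0, -1, 0, 2, -1, 0, 0, 0], [-1, 0, 0, -1, 2, 0, 0, 0], [0, -1, 0, 0, 0, 2, -1, 0], [0, 0, -1, 0, 0, -1, 2, 0], [0, 0, -1, 0, 0, 0, 0, 2]].
All simple roots have the same length, so the diagram is simply laced. The associated Dynkin diagram is a chain of 8 nodes with single edges (A_8), so the type is A_8 (the algebra sl(9)).

A8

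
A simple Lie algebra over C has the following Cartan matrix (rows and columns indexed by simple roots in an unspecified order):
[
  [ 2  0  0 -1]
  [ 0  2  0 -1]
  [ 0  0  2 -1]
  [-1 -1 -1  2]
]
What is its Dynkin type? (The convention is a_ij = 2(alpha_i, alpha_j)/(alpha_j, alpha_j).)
D4

The matrix has rank 4 with 2's on the diagonal. Reading the off-diagonal entries as Dynkin edges (a single edge where a_ij = a_ji = -1; a double or triple edge where a_ij * a_ji = 2 or 3), the diagram is a chain of 2 nodes with a fork of two nodes at one end (D_4). One simple-root ordering that puts it in standard form is (alpha_2, alpha_4, alpha_1, alpha_3). So the algebra is type D_4, i.e. so(8).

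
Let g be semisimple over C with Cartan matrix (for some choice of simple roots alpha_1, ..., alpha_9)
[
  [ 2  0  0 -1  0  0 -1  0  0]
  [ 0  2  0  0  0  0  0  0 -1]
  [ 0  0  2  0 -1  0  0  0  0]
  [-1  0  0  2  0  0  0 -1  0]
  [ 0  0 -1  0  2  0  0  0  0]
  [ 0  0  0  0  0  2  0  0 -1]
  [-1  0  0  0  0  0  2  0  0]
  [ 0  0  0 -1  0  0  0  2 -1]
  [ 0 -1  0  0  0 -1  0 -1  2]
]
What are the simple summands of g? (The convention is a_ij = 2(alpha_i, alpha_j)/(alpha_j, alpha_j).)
The diagram associated to this matrix has two connected components: the simple roots {alpha_3, alpha_5} form a chain of 2 nodes with single edges (A_2), and {alpha_1, alpha_2, alpha_4, alpha_6, alpha_7, alpha_8, alpha_9} form a chain of 5 nodes with a fork of two nodes at one end (D_7). A semisimple Lie algebra decomposes uniquely as the direct sum of simple ideals, one per connected component of its Dynkin diagram, so g ≅ A_2 ⊕ D_7 (dimension 8 + 91 = 99).

type A_2 ⊕ type D_7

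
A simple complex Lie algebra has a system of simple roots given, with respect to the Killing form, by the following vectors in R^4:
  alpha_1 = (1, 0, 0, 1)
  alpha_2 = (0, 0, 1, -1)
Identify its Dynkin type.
Compute the Cartan integers a_ij = 2(alpha_i, alpha_j)/(alpha_j, alpha_j); the resulting 2x2 Cartan matrix is
[[2, -1], [-1, 2]].
All simple roots have the same length, so the diagram is simply laced. The associated Dynkin diagram is a chain of 2 nodes with single edges (A_2), so the type is A_2 (the algebra sl(3)).

A_2 (sl(3))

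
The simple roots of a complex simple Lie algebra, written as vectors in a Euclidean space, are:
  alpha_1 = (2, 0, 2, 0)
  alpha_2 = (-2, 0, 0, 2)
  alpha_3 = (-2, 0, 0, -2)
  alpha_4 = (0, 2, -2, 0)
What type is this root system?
Compute the Cartan integers a_ij = 2(alpha_i, alpha_j)/(alpha_j, alpha_j); the resulting 4x4 Cartan matrix is
[[2, -1, -1, -1], [-1, 2, 0, 0], [-1, 0, 2, 0], [-1, 0, 0, 2]].
All simple roots have the same length, so the diagram is simply laced. The associated Dynkin diagram is a chain of 2 nodes with a fork of two nodes at one end (D_4), so the type is D_4 (the algebra so(8)).

D_4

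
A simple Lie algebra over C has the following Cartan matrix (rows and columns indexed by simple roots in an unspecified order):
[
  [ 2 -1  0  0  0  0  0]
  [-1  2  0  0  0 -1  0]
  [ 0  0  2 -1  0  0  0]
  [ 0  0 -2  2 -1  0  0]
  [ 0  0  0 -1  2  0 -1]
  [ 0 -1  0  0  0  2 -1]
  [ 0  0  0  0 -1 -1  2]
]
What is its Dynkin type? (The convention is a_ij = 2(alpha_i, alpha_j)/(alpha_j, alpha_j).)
The matrix has rank 7 with 2's on the diagonal. Reading the off-diagonal entries as Dynkin edges (a single edge where a_ij = a_ji = -1; a double or triple edge where a_ij * a_ji = 2 or 3), the diagram is a chain of 7 nodes with a double edge at one end; the terminal node there is the unique short simple root (B_7). One simple-root ordering that puts it in standard form is (alpha_1, alpha_2, alpha_6, alpha_7, alpha_5, alpha_4, alpha_3). So the algebra is type B_7, i.e. so(15).

B7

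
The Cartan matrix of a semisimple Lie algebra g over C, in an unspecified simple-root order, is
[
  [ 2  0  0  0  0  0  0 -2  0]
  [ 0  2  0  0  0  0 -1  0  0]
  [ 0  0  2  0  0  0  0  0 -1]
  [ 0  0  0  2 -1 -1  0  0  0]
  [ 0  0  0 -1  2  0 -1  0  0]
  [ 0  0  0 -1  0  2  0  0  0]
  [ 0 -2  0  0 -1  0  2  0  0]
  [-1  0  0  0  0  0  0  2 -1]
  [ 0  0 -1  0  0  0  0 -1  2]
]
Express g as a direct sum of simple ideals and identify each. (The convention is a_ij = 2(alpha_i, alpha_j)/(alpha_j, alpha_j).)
B5 + C4

The diagram associated to this matrix has two connected components: the simple roots {alpha_2, alpha_4, alpha_5, alpha_6, alpha_7} form a chain of 5 nodes with a double edge at one end; the terminal node there is the unique short simple root (B_5), and {alpha_1, alpha_3, alpha_8, alpha_9} form a chain of 4 nodes with a double edge at one end; the terminal node there is the unique long simple root (C_4). A semisimple Lie algebra decomposes uniquely as the direct sum of simple ideals, one per connected component of its Dynkin diagram, so g ≅ B_5 ⊕ C_4 (dimension 55 + 36 = 91).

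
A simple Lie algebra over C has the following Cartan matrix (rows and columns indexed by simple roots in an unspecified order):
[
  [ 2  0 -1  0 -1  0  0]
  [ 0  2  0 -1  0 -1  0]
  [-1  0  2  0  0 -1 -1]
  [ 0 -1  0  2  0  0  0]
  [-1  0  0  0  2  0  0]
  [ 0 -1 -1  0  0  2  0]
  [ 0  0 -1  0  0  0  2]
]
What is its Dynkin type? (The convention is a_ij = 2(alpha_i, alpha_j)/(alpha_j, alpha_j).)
The matrix has rank 7 with 2's on the diagonal. Reading the off-diagonal entries as Dynkin edges (a single edge where a_ij = a_ji = -1; a double or triple edge where a_ij * a_ji = 2 or 3), the diagram is a chain of 6 nodes with one extra node attached to the third node from one end (E_7). One simple-root ordering that puts it in standard form is (alpha_5, alpha_7, alpha_1, alpha_3, alpha_6, alpha_2, alpha_4). So the algebra is type E_7.

type E_7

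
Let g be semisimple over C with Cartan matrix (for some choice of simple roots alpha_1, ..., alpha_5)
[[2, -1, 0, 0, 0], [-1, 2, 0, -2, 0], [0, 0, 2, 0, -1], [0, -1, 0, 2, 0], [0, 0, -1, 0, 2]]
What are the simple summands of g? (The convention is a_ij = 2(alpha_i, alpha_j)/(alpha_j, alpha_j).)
type A_2 + type B_3

The diagram associated to this matrix has two connected components: the simple roots {alpha_3, alpha_5} form a chain of 2 nodes with single edges (A_2), and {alpha_1, alpha_2, alpha_4} form a chain of 3 nodes with a double edge at one end; the terminal node there is the unique short simple root (B_3). A semisimple Lie algebra decomposes uniquely as the direct sum of simple ideals, one per connected component of its Dynkin diagram, so g ≅ A_2 ⊕ B_3 (dimension 8 + 21 = 29).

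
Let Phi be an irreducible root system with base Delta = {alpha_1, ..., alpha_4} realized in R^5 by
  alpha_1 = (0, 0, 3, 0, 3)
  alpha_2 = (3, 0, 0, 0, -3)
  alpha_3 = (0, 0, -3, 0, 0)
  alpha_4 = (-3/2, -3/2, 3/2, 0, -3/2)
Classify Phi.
Compute the Cartan integers a_ij = 2(alpha_i, alpha_j)/(alpha_j, alpha_j); the resulting 4x4 Cartan matrix is
[[2, -1, -2, 0], [-1, 2, 0, 0], [-1, 0, 2, -1], [0, 0, -1, 2]].
The roots have two lengths (squared-length ratio 2:1); the short ones are alpha_{3,4}. The associated Dynkin diagram is a chain of 4 nodes with a double edge between the middle two (F_4), so the type is F_4.

F4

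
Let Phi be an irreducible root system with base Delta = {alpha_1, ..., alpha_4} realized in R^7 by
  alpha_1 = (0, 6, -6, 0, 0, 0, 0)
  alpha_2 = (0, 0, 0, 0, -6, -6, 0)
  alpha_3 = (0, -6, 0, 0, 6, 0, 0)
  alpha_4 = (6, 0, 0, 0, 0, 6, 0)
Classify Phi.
Compute the Cartan integers a_ij = 2(alpha_i, alpha_j)/(alpha_j, alpha_j); the resulting 4x4 Cartan matrix is
[[2, 0, -1, 0], [0, 2, -1, -1], [-1, -1, 2, 0], [0, -1, 0, 2]].
All simple roots have the same length, so the diagram is simply laced. The associated Dynkin diagram is a chain of 4 nodes with single edges (A_4), so the type is A_4 (the algebra sl(5)).

A_4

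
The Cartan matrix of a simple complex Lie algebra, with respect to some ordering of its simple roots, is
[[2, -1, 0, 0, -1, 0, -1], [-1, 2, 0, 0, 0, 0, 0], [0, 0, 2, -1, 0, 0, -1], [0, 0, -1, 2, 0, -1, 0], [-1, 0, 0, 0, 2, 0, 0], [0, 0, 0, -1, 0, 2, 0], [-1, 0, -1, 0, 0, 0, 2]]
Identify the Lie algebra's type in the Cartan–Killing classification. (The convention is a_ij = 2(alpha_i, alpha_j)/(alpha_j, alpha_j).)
The matrix has rank 7 with 2's on the diagonal. Reading the off-diagonal entries as Dynkin edges (a single edge where a_ij = a_ji = -1; a double or triple edge where a_ij * a_ji = 2 or 3), the diagram is a chain of 5 nodes with a fork of two nodes at one end (D_7). One simple-root ordering that puts it in standard form is (alpha_6, alpha_4, alpha_3, alpha_7, alpha_1, alpha_2, alpha_5). So the algebra is type D_7, i.e. so(14).

D_7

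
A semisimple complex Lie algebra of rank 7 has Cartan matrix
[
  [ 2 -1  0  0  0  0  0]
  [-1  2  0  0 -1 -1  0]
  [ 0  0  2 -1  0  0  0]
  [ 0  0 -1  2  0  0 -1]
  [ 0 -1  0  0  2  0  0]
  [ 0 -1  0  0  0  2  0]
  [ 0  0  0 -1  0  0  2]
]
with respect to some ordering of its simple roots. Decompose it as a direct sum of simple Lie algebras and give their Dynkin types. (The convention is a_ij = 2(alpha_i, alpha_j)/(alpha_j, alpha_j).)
A_3 + D_4

The diagram associated to this matrix has two connected components: the simple roots {alpha_3, alpha_4, alpha_7} form a chain of 3 nodes with single edges (A_3), and {alpha_1, alpha_2, alpha_5, alpha_6} form a chain of 2 nodes with a fork of two nodes at one end (D_4). A semisimple Lie algebra decomposes uniquely as the direct sum of simple ideals, one per connected component of its Dynkin diagram, so g ≅ A_3 ⊕ D_4 (dimension 15 + 28 = 43).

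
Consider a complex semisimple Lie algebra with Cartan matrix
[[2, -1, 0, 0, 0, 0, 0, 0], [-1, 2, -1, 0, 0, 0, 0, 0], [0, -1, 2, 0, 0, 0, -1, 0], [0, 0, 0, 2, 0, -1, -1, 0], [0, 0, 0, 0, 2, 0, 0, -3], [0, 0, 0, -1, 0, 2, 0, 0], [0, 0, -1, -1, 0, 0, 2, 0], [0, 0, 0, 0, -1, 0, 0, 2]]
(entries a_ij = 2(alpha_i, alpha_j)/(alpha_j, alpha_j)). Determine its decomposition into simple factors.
A6 + G2

The diagram associated to this matrix has two connected components: the simple roots {alpha_1, alpha_2, alpha_3, alpha_4, alpha_6, alpha_7} form a chain of 6 nodes with single edges (A_6), and {alpha_5, alpha_8} form two nodes joined by a triple edge (G_2). A semisimple Lie algebra decomposes uniquely as the direct sum of simple ideals, one per connected component of its Dynkin diagram, so g ≅ A_6 ⊕ G_2 (dimension 48 + 14 = 62).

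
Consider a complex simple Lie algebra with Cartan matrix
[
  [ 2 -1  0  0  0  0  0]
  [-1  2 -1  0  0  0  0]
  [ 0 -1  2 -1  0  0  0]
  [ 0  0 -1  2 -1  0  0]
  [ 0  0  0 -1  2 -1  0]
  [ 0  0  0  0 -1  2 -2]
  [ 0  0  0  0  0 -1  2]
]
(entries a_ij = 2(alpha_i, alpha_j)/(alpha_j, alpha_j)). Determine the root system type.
The matrix has rank 7 with 2's on the diagonal. Reading the off-diagonal entries as Dynkin edges (a single edge where a_ij = a_ji = -1; a double or triple edge where a_ij * a_ji = 2 or 3), the diagram is a chain of 7 nodes with a double edge at one end; the terminal node there is the unique short simple root (B_7). One simple-root ordering that puts it in standard form is (alpha_1, alpha_2, alpha_3, alpha_4, alpha_5, alpha_6, alpha_7). So the algebra is type B_7, i.e. so(15).

B7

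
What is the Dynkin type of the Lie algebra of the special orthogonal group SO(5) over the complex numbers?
B2

This is so(5) with 5 odd, which has dimension 5(5-1)/2 = 10 and rank (5-1)/2 = 2. In the classification of classical Lie algebras, the orthogonal algebra so(2n+1) in an odd number of variables has type B_n; here n = 2, so the Dynkin diagram is a chain of 2 nodes with a double edge at one end; the terminal node there is the unique short simple root (B_2). Hence the type is B_2.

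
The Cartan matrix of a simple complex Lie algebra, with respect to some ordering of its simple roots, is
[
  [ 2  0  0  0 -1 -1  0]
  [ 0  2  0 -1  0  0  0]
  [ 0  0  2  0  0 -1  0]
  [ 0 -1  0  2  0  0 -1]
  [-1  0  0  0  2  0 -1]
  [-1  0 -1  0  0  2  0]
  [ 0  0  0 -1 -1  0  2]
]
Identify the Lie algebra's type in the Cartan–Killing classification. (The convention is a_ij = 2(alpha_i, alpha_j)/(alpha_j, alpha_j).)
The matrix has rank 7 with 2's on the diagonal. Reading the off-diagonal entries as Dynkin edges (a single edge where a_ij = a_ji = -1; a double or triple edge where a_ij * a_ji = 2 or 3), the diagram is a chain of 7 nodes with single edges (A_7). One simple-root ordering that puts it in standard form is (alpha_2, alpha_4, alpha_7, alpha_5, alpha_1, alpha_6, alpha_3). So the algebra is type A_7, i.e. sl(8).

type A_7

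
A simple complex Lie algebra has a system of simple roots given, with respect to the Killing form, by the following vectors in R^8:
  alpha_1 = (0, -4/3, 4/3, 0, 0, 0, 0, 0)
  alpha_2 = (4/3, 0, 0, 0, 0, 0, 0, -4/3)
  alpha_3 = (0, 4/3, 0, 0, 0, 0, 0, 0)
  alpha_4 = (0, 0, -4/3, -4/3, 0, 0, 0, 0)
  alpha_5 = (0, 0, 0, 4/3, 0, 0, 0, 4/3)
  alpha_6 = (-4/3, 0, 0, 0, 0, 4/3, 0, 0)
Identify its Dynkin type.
Compute the Cartan integers a_ij = 2(alpha_i, alpha_j)/(alpha_j, alpha_j); the resulting 6x6 Cartan matrix is
[[2, 0, -2, -1, 0, 0], [0, 2, 0, 0, -1, -1], [-1, 0, 2, 0, 0, 0], [-1, 0, 0, 2, -1, 0], [0, -1, 0, -1, 2, 0], [0, -1, 0, 0, 0, 2]].
The roots have two lengths (squared-length ratio 2:1); the short ones are alpha_{3}. The associated Dynkin diagram is a chain of 6 nodes with a double edge at one end; the terminal node there is the unique short simple root (B_6), so the type is B_6 (the algebra so(13)).

type B_6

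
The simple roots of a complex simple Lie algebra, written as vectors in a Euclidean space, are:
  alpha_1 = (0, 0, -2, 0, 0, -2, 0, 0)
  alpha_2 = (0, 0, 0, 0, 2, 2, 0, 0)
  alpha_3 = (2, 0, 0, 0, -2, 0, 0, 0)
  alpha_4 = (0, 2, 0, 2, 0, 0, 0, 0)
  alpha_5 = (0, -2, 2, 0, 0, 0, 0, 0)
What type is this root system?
Compute the Cartan integers a_ij = 2(alpha_i, alpha_j)/(alpha_j, alpha_j); the resulting 5x5 Cartan matrix is
[[2, -1, 0, 0, -1], [-1, 2, -1, 0, 0], [0, -1, 2, 0, 0], [0, 0, 0, 2, -1], [-1, 0, 0, -1, 2]].
All simple roots have the same length, so the diagram is simply laced. The associated Dynkin diagram is a chain of 5 nodes with single edges (A_5), so the type is A_5 (the algebra sl(6)).

A_5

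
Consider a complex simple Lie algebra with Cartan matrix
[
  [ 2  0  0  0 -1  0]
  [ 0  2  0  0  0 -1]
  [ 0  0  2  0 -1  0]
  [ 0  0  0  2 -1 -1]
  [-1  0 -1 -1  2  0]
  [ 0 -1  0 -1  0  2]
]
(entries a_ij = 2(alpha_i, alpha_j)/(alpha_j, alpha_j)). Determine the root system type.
The matrix has rank 6 with 2's on the diagonal. Reading the off-diagonal entries as Dynkin edges (a single edge where a_ij = a_ji = -1; a double or triple edge where a_ij * a_ji = 2 or 3), the diagram is a chain of 4 nodes with a fork of two nodes at one end (D_6). One simple-root ordering that puts it in standard form is (alpha_2, alpha_6, alpha_4, alpha_5, alpha_3, alpha_1). So the algebra is type D_6, i.e. so(12).

D_6 (so(12))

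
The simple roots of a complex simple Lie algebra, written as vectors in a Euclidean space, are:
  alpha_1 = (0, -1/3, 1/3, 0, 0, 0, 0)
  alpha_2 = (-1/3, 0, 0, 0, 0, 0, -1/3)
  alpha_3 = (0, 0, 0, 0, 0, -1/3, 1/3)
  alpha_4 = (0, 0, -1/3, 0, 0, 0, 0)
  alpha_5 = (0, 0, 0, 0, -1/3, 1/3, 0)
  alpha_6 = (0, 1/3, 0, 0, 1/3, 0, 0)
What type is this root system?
type B_6

Compute the Cartan integers a_ij = 2(alpha_i, alpha_j)/(alpha_j, alpha_j); the resulting 6x6 Cartan matrix is
[[2, 0, 0, -2, 0, -1], [0, 2, -1, 0, 0, 0], [0, -1, 2, 0, -1, 0], [-1, 0, 0, 2, 0, 0], [0, 0, -1, 0, 2, -1], [-1, 0, 0, 0, -1, 2]].
The roots have two lengths (squared-length ratio 2:1); the short ones are alpha_{4}. The associated Dynkin diagram is a chain of 6 nodes with a double edge at one end; the terminal node there is the unique short simple root (B_6), so the type is B_6 (the algebra so(13)).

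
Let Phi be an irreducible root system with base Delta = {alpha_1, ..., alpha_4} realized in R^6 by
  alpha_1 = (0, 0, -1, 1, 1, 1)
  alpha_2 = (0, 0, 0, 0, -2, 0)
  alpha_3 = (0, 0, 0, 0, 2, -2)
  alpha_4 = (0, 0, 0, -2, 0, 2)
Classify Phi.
type F_4

Compute the Cartan integers a_ij = 2(alpha_i, alpha_j)/(alpha_j, alpha_j); the resulting 4x4 Cartan matrix is
[[2, -1, 0, 0], [-1, 2, -1, 0], [0, -2, 2, -1], [0, 0, -1, 2]].
The roots have two lengths (squared-length ratio 2:1); the short ones are alpha_{1,2}. The associated Dynkin diagram is a chain of 4 nodes with a double edge between the middle two (F_4), so the type is F_4.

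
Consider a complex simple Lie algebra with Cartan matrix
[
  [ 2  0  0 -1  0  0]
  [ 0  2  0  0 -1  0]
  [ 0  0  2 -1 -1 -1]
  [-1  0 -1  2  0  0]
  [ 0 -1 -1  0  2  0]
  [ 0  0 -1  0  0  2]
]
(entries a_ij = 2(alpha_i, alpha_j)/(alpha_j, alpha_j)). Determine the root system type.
type E_6

The matrix has rank 6 with 2's on the diagonal. Reading the off-diagonal entries as Dynkin edges (a single edge where a_ij = a_ji = -1; a double or triple edge where a_ij * a_ji = 2 or 3), the diagram is a chain of 5 nodes with one extra node attached to the third node from one end (E_6). One simple-root ordering that puts it in standard form is (alpha_2, alpha_6, alpha_5, alpha_3, alpha_4, alpha_1). So the algebra is type E_6.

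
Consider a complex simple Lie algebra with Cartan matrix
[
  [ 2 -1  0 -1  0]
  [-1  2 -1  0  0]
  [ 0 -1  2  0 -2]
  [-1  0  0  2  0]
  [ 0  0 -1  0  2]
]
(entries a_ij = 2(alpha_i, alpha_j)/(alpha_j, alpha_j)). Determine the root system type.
B_5 (so(11))

The matrix has rank 5 with 2's on the diagonal. Reading the off-diagonal entries as Dynkin edges (a single edge where a_ij = a_ji = -1; a double or triple edge where a_ij * a_ji = 2 or 3), the diagram is a chain of 5 nodes with a double edge at one end; the terminal node there is the unique short simple root (B_5). One simple-root ordering that puts it in standard form is (alpha_4, alpha_1, alpha_2, alpha_3, alpha_5). So the algebra is type B_5, i.e. so(11).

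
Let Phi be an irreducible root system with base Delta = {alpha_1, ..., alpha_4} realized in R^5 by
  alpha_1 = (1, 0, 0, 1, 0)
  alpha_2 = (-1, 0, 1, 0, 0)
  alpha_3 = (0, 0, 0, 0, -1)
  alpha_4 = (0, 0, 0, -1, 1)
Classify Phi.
Compute the Cartan integers a_ij = 2(alpha_i, alpha_j)/(alpha_j, alpha_j); the resulting 4x4 Cartan matrix is
[[2, -1, 0, -1], [-1, 2, 0, 0], [0, 0, 2, -1], [-1, 0, -2, 2]].
The roots have two lengths (squared-length ratio 2:1); the short ones are alpha_{3}. The associated Dynkin diagram is a chain of 4 nodes with a double edge at one end; the terminal node there is the unique short simple root (B_4), so the type is B_4 (the algebra so(9)).

B_4 (so(9))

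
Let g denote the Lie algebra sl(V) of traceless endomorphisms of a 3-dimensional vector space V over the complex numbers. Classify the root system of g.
A2

This is sl(3), which has dimension 3^2 - 1 = 8 and rank 3 - 1 = 2 (a Cartan subalgebra is the diagonal traceless matrices). In the classification of classical Lie algebras, the special linear algebra sl(n+1) has type A_n; here n = 2, so the Dynkin diagram is a chain of 2 nodes with single edges (A_2). Hence the type is A_2.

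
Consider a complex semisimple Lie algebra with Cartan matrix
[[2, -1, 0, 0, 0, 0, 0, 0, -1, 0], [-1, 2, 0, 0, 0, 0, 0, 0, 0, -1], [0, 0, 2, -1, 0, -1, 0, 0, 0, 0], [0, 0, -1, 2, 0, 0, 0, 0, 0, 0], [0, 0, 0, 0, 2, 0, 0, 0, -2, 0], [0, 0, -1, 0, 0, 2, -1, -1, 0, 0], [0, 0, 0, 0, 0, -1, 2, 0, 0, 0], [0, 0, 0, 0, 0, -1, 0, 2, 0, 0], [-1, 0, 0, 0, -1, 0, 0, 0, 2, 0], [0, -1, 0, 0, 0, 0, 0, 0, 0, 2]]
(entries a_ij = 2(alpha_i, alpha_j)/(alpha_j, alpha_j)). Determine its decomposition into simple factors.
The diagram associated to this matrix has two connected components: the simple roots {alpha_1, alpha_2, alpha_5, alpha_9, alpha_10} form a chain of 5 nodes with a double edge at one end; the terminal node there is the unique long simple root (C_5), and {alpha_3, alpha_4, alpha_6, alpha_7, alpha_8} form a chain of 3 nodes with a fork of two nodes at one end (D_5). A semisimple Lie algebra decomposes uniquely as the direct sum of simple ideals, one per connected component of its Dynkin diagram, so g ≅ C_5 ⊕ D_5 (dimension 55 + 45 = 100).

C_5 + D_5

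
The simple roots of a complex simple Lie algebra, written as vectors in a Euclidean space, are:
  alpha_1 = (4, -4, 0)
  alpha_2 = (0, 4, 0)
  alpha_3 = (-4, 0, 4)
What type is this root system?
B3

Compute the Cartan integers a_ij = 2(alpha_i, alpha_j)/(alpha_j, alpha_j); the resulting 3x3 Cartan matrix is
[[2, -2, -1], [-1, 2, 0], [-1, 0, 2]].
The roots have two lengths (squared-length ratio 2:1); the short ones are alpha_{2}. The associated Dynkin diagram is a chain of 3 nodes with a double edge at one end; the terminal node there is the unique short simple root (B_3), so the type is B_3 (the algebra so(7)).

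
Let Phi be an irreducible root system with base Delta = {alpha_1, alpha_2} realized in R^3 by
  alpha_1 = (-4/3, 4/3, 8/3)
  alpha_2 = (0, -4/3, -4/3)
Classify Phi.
Compute the Cartan integers a_ij = 2(alpha_i, alpha_j)/(alpha_j, alpha_j); the resulting 2x2 Cartan matrix is
[[2, -3], [-1, 2]].
The roots have two lengths (squared-length ratio 3:1); the short ones are alpha_{2}. The associated Dynkin diagram is two nodes joined by a triple edge (G_2), so the type is G_2.

G_2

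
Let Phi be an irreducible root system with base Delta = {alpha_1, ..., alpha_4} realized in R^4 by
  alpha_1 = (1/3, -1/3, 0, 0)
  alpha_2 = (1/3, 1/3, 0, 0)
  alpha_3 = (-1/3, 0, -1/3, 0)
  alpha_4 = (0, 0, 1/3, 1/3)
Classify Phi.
type D_4

Compute the Cartan integers a_ij = 2(alpha_i, alpha_j)/(alpha_j, alpha_j); the resulting 4x4 Cartan matrix is
[[2, 0, -1, 0], [0, 2, -1, 0], [-1, -1, 2, -1], [0, 0, -1, 2]].
All simple roots have the same length, so the diagram is simply laced. The associated Dynkin diagram is a chain of 2 nodes with a fork of two nodes at one end (D_4), so the type is D_4 (the algebra so(8)).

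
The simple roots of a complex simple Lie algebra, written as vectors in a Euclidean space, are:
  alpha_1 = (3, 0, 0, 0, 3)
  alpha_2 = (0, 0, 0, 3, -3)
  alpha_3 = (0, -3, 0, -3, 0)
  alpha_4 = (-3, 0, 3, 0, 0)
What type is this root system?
Compute the Cartan integers a_ij = 2(alpha_i, alpha_j)/(alpha_j, alpha_j); the resulting 4x4 Cartan matrix is
[[2, -1, 0, -1], [-1, 2, -1, 0], [0, -1, 2, 0], [-1, 0, 0, 2]].
All simple roots have the same length, so the diagram is simply laced. The associated Dynkin diagram is a chain of 4 nodes with single edges (A_4), so the type is A_4 (the algebra sl(5)).

A_4 (sl(5))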